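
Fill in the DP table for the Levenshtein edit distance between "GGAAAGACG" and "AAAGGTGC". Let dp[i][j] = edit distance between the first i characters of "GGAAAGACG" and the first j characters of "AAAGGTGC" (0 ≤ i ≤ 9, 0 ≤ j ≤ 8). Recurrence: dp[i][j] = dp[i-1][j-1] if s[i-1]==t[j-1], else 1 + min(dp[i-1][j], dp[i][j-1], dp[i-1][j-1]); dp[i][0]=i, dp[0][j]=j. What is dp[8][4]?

   ''  A  A  A  G  G  T  G  C
''  0  1  2  3  4  5  6  7  8
 G  1  1  2  3  3  4  5  6  7
 G  2  2  2  3  3  3  4  5  6
 A  3  2  2  2  3  4  4  5  6
 A  4  3  2  2  3  4  5  5  6
 A  5  4  3  2  3  4  5  6  6
 G  6  5  4  3  2  3  4  5  6
 A  7  6  5  4  3  3  4  5  6
 C  8  7  6  5  4  4  4  5  5
 G  9  8  7  6  5  4  5  4  5

4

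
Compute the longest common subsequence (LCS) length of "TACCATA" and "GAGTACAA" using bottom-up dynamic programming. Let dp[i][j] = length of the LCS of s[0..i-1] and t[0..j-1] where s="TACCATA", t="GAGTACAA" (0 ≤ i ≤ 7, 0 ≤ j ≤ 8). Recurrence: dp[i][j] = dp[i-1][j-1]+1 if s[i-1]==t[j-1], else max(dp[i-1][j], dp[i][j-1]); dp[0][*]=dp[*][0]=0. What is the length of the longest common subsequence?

5

   ''  G  A  G  T  A  C  A  A
''  0  0  0  0  0  0  0  0  0
 T  0  0  0  0  1  1  1  1  1
 A  0  0  1  1  1  2  2  2  2
 C  0  0  1  1  1  2  3  3  3
 C  0  0  1  1  1  2  3  3  3
 A  0  0  1  1  1  2  3  4  4
 T  0  0  1  1  2  2  3  4  4
 A  0  0  1  1  2  3  3  4  5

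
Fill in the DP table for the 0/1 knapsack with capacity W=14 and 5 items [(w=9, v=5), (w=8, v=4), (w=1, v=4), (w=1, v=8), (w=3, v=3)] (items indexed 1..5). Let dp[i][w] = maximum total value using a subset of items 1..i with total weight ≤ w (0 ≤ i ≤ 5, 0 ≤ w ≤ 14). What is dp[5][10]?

16

i\w   0   1   2   3   4   5   6   7   8   9  10  11  12  13  14
  0   0   0   0   0   0   0   0   0   0   0   0   0   0   0   0
  1   0   0   0   0   0   0   0   0   0   5   5   5   5   5   5
  2   0   0   0   0   0   0   0   0   4   5   5   5   5   5   5
  3   0   4   4   4   4   4   4   4   4   8   9   9   9   9   9
  4   0   8  12  12  12  12  12  12  12  12  16  17  17  17  17
  5   0   8  12  12  12  15  15  15  15  15  16  17  17  19  20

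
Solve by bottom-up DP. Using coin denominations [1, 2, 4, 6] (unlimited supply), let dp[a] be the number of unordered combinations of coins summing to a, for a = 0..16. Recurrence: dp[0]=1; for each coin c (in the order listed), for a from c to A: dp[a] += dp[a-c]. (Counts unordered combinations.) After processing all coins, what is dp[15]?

after  coin     0     1     2     3     4     5     6     7     8     9    10    11    12    13    14    15    16
          1     1     1     1     1     1     1     1     1     1     1     1     1     1     1     1     1     1
          2     1     1     2     2     3     3     4     4     5     5     6     6     7     7     8     8     9
          4     1     1     2     2     4     4     6     6     9     9    12    12    16    16    20    20    25
          6     1     1     2     2     4     4     7     7    11    11    16    16    23    23    31    31    41

31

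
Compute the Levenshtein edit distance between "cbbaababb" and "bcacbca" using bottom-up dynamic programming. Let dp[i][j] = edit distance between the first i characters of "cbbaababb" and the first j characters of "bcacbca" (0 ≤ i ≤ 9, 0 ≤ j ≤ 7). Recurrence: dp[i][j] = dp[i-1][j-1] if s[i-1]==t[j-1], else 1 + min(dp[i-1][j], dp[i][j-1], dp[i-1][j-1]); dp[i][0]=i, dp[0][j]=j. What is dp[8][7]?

5

   ''  b  c  a  c  b  c  a
''  0  1  2  3  4  5  6  7
 c  1  1  1  2  3  4  5  6
 b  2  1  2  2  3  3  4  5
 b  3  2  2  3  3  3  4  5
 a  4  3  3  2  3  4  4  4
 a  5  4  4  3  3  4  5  4
 b  6  5  5  4  4  3  4  5
 a  7  6  6  5  5  4  4  4
 b  8  7  7  6  6  5  5  5
 b  9  8  8  7  7  6  6  6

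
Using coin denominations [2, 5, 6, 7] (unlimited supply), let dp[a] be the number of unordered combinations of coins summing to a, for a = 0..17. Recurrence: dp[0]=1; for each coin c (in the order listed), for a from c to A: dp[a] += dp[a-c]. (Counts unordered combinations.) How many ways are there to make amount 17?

7

after  coin     0     1     2     3     4     5     6     7     8     9    10    11    12    13    14    15    16    17
          2     1     0     1     0     1     0     1     0     1     0     1     0     1     0     1     0     1     0
          5     1     0     1     0     1     1     1     1     1     1     2     1     2     1     2     2     2     2
          6     1     0     1     0     1     1     2     1     2     1     3     2     4     2     4     3     5     4
          7     1     0     1     0     1     1     2     2     2     2     3     3     5     4     6     5     7     7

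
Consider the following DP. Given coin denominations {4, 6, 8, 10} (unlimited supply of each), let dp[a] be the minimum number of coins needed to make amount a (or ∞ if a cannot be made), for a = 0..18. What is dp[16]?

2

 a  0  1  2  3  4  5  6  7  8  9 10 11 12 13 14 15 16 17 18
dp  0  -  -  -  1  -  1  -  1  -  1  -  2  -  2  -  2  -  2
(- denotes ∞ / unreachable)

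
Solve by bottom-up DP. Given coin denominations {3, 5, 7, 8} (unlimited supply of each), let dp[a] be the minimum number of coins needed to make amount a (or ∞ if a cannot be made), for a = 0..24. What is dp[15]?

2

 a  0  1  2  3  4  5  6  7  8  9 10 11 12 13 14 15 16 17 18 19 20 21 22 23 24
dp  0  -  -  1  -  1  2  1  1  3  2  2  2  2  2  2  2  3  3  3  3  3  3  3  3
(- denotes ∞ / unreachable)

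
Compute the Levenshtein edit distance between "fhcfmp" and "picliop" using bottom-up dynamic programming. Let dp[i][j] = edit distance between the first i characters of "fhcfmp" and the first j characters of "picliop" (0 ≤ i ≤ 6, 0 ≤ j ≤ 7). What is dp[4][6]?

5

   ''  p  i  c  l  i  o  p
''  0  1  2  3  4  5  6  7
 f  1  1  2  3  4  5  6  7
 h  2  2  2  3  4  5  6  7
 c  3  3  3  2  3  4  5  6
 f  4  4  4  3  3  4  5  6
 m  5  5  5  4  4  4  5  6
 p  6  5  6  5  5  5  5  5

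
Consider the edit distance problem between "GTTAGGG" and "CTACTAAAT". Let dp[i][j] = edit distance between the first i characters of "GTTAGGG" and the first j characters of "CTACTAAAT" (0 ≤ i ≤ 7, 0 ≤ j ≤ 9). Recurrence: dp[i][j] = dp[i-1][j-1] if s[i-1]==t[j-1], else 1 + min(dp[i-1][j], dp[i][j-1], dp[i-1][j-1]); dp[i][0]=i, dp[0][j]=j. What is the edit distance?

6

   ''  C  T  A  C  T  A  A  A  T
''  0  1  2  3  4  5  6  7  8  9
 G  1  1  2  3  4  5  6  7  8  9
 T  2  2  1  2  3  4  5  6  7  8
 T  3  3  2  2  3  3  4  5  6  7
 A  4  4  3  2  3  4  3  4  5  6
 G  5  5  4  3  3  4  4  4  5  6
 G  6  6  5  4  4  4  5  5  5  6
 G  7  7  6  5  5  5  5  6  6  6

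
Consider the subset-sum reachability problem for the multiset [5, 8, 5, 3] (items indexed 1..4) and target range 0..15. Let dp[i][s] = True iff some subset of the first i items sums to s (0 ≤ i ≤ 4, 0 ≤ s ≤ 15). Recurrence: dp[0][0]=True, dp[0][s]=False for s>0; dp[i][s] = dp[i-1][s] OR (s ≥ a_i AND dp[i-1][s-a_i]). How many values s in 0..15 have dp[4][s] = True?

i\s   0   1   2   3   4   5   6   7   8   9  10  11  12  13  14  15
  0   T   F   F   F   F   F   F   F   F   F   F   F   F   F   F   F
  1   T   F   F   F   F   T   F   F   F   F   F   F   F   F   F   F
  2   T   F   F   F   F   T   F   F   T   F   F   F   F   T   F   F
  3   T   F   F   F   F   T   F   F   T   F   T   F   F   T   F   F
  4   T   F   F   T   F   T   F   F   T   F   T   T   F   T   F   F

7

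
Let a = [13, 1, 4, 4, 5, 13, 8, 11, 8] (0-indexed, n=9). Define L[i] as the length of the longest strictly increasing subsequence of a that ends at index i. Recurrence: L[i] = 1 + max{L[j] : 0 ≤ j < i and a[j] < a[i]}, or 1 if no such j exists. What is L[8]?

4

   i    0    1    2    3    4    5    6    7    8
a[i]   13    1    4    4    5   13    8   11    8
L[i]    1    1    2    2    3    4    4    5    4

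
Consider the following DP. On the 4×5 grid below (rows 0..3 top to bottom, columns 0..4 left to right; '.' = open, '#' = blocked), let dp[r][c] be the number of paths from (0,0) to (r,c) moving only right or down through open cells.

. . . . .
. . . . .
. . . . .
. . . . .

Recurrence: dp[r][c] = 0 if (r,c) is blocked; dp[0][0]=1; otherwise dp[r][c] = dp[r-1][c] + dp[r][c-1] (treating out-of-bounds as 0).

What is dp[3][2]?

r\c   0   1   2   3   4
  0   1   1   1   1   1
  1   1   2   3   4   5
  2   1   3   6  10  15
  3   1   4  10  20  35

10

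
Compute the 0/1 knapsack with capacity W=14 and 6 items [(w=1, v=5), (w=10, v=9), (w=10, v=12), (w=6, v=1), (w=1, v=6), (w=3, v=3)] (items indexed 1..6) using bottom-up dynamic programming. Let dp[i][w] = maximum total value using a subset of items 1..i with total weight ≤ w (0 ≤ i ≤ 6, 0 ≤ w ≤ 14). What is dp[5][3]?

11

i\w   0   1   2   3   4   5   6   7   8   9  10  11  12  13  14
  0   0   0   0   0   0   0   0   0   0   0   0   0   0   0   0
  1   0   5   5   5   5   5   5   5   5   5   5   5   5   5   5
  2   0   5   5   5   5   5   5   5   5   5   9  14  14  14  14
  3   0   5   5   5   5   5   5   5   5   5  12  17  17  17  17
  4   0   5   5   5   5   5   5   6   6   6  12  17  17  17  17
  5   0   6  11  11  11  11  11  11  12  12  12  18  23  23  23
  6   0   6  11  11  11  14  14  14  14  14  14  18  23  23  23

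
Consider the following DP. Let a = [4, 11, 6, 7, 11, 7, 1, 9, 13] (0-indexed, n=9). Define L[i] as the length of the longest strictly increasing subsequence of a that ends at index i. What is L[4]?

   i    0    1    2    3    4    5    6    7    8
a[i]    4   11    6    7   11    7    1    9   13
L[i]    1    2    2    3    4    3    1    4    5

4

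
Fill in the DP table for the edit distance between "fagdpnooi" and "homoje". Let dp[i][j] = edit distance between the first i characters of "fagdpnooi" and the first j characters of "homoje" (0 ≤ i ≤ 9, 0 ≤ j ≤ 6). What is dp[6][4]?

6

   ''  h  o  m  o  j  e
''  0  1  2  3  4  5  6
 f  1  1  2  3  4  5  6
 a  2  2  2  3  4  5  6
 g  3  3  3  3  4  5  6
 d  4  4  4  4  4  5  6
 p  5  5  5  5  5  5  6
 n  6  6  6  6  6  6  6
 o  7  7  6  7  6  7  7
 o  8  8  7  7  7  7  8
 i  9  9  8  8  8  8  8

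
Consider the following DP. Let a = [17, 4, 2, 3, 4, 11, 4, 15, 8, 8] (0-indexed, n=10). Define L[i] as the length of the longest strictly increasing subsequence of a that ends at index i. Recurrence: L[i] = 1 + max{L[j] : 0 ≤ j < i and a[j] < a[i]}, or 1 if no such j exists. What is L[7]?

   i    0    1    2    3    4    5    6    7    8    9
a[i]   17    4    2    3    4   11    4   15    8    8
L[i]    1    1    1    2    3    4    3    5    4    4

5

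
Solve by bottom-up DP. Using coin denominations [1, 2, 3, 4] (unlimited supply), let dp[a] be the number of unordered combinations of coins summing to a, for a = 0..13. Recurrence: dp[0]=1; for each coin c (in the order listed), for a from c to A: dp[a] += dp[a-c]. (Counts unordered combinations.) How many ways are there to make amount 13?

39

after  coin     0     1     2     3     4     5     6     7     8     9    10    11    12    13
          1     1     1     1     1     1     1     1     1     1     1     1     1     1     1
          2     1     1     2     2     3     3     4     4     5     5     6     6     7     7
          3     1     1     2     3     4     5     7     8    10    12    14    16    19    21
          4     1     1     2     3     5     6     9    11    15    18    23    27    34    39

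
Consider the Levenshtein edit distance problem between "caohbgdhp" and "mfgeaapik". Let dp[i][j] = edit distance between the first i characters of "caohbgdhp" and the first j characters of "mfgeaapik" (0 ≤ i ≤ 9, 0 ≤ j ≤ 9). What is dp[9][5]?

   ''  m  f  g  e  a  a  p  i  k
''  0  1  2  3  4  5  6  7  8  9
 c  1  1  2  3  4  5  6  7  8  9
 a  2  2  2  3  4  4  5  6  7  8
 o  3  3  3  3  4  5  5  6  7  8
 h  4  4  4  4  4  5  6  6  7  8
 b  5  5  5  5  5  5  6  7  7  8
 g  6  6  6  5  6  6  6  7  8  8
 d  7  7  7  6  6  7  7  7  8  9
 h  8  8  8  7  7  7  8  8  8  9
 p  9  9  9  8  8  8  8  8  9  9

8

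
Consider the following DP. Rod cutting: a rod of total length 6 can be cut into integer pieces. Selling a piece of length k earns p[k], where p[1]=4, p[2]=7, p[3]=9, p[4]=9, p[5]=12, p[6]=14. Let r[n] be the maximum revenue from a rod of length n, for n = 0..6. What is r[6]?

24

   n    0    1    2    3    4    5    6
r[n]    0    4    8   12   16   20   24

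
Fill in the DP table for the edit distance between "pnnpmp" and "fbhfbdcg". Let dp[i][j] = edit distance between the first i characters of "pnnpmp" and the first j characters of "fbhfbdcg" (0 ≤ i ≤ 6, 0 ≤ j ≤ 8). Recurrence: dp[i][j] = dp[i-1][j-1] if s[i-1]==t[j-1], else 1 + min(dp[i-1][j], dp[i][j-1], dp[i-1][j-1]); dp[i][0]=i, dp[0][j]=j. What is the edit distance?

   ''  f  b  h  f  b  d  c  g
''  0  1  2  3  4  5  6  7  8
 p  1  1  2  3  4  5  6  7  8
 n  2  2  2  3  4  5  6  7  8
 n  3  3  3  3  4  5  6  7  8
 p  4  4  4  4  4  5  6  7  8
 m  5  5  5  5  5  5  6  7  8
 p  6  6  6  6  6  6  6  7  8

8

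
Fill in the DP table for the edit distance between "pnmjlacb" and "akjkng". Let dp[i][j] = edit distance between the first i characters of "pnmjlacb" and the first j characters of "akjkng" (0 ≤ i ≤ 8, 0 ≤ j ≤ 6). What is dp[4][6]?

   ''  a  k  j  k  n  g
''  0  1  2  3  4  5  6
 p  1  1  2  3  4  5  6
 n  2  2  2  3  4  4  5
 m  3  3  3  3  4  5  5
 j  4  4  4  3  4  5  6
 l  5  5  5  4  4  5  6
 a  6  5  6  5  5  5  6
 c  7  6  6  6  6  6  6
 b  8  7  7  7  7  7  7

6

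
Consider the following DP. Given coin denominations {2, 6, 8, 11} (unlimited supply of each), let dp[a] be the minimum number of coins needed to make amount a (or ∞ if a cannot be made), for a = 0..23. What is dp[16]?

 a  0  1  2  3  4  5  6  7  8  9 10 11 12 13 14 15 16 17 18 19 20 21 22 23
dp  0  -  1  -  2  -  1  -  1  -  2  1  2  2  2  3  2  2  3  2  3  3  2  3
(- denotes ∞ / unreachable)

2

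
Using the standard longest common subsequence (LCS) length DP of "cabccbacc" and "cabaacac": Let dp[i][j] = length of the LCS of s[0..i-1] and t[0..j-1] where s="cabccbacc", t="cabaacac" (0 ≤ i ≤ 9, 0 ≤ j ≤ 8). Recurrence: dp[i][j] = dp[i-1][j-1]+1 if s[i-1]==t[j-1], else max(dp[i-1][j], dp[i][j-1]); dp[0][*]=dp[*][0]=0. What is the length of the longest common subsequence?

   ''  c  a  b  a  a  c  a  c
''  0  0  0  0  0  0  0  0  0
 c  0  1  1  1  1  1  1  1  1
 a  0  1  2  2  2  2  2  2  2
 b  0  1  2  3  3  3  3  3  3
 c  0  1  2  3  3  3  4  4  4
 c  0  1  2  3  3  3  4  4  5
 b  0  1  2  3  3  3  4  4  5
 a  0  1  2  3  4  4  4  5  5
 c  0  1  2  3  4  4  5  5  6
 c  0  1  2  3  4  4  5  5  6

6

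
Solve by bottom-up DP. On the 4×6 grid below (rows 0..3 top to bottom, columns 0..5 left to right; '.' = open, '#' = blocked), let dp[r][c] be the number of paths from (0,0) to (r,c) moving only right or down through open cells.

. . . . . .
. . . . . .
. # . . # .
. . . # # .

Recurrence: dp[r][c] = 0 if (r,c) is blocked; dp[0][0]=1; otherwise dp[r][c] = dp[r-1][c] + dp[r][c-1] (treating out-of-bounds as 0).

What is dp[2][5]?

r\c   0   1   2   3   4   5
  0   1   1   1   1   1   1
  1   1   2   3   4   5   6
  2   1   0   3   7   0   6
  3   1   1   4   0   0   6

6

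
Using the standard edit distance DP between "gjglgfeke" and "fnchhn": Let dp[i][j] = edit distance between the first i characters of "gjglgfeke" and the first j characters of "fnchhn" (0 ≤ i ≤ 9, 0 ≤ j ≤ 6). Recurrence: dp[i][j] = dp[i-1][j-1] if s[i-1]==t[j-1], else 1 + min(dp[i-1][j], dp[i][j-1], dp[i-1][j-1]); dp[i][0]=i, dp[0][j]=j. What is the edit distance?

9

   ''  f  n  c  h  h  n
''  0  1  2  3  4  5  6
 g  1  1  2  3  4  5  6
 j  2  2  2  3  4  5  6
 g  3  3  3  3  4  5  6
 l  4  4  4  4  4  5  6
 g  5  5  5  5  5  5  6
 f  6  5  6  6  6  6  6
 e  7  6  6  7  7  7  7
 k  8  7  7  7  8  8  8
 e  9  8  8  8  8  9  9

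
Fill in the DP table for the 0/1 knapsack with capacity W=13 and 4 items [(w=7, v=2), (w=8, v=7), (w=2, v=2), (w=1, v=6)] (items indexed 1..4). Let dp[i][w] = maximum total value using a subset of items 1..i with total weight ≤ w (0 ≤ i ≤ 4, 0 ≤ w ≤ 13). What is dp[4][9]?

13

i\w   0   1   2   3   4   5   6   7   8   9  10  11  12  13
  0   0   0   0   0   0   0   0   0   0   0   0   0   0   0
  1   0   0   0   0   0   0   0   2   2   2   2   2   2   2
  2   0   0   0   0   0   0   0   2   7   7   7   7   7   7
  3   0   0   2   2   2   2   2   2   7   7   9   9   9   9
  4   0   6   6   8   8   8   8   8   8  13  13  15  15  15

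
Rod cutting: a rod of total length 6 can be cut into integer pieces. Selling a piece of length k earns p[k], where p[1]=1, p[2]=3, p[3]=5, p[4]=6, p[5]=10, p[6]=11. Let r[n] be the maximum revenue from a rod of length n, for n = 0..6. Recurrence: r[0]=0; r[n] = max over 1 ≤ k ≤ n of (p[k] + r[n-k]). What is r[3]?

5

   n    0    1    2    3    4    5    6
r[n]    0    1    3    5    6   10   11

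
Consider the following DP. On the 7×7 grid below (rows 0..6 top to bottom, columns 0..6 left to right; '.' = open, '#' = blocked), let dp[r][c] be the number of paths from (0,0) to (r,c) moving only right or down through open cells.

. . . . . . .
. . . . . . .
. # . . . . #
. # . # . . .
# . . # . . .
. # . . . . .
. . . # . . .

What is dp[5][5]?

57

r\c   0   1   2   3   4   5   6
  0   1   1   1   1   1   1   1
  1   1   2   3   4   5   6   7
  2   1   0   3   7  12  18   0
  3   1   0   3   0  12  30  30
  4   0   0   3   0  12  42  72
  5   0   0   3   3  15  57 129
  6   0   0   3   0  15  72 201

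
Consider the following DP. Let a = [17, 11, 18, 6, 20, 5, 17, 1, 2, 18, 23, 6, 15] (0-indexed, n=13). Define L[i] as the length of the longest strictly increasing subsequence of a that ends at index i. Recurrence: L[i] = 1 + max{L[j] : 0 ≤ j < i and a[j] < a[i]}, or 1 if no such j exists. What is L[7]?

   i    0    1    2    3    4    5    6    7    8    9   10   11   12
a[i]   17   11   18    6   20    5   17    1    2   18   23    6   15
L[i]    1    1    2    1    3    1    2    1    2    3    4    3    4

1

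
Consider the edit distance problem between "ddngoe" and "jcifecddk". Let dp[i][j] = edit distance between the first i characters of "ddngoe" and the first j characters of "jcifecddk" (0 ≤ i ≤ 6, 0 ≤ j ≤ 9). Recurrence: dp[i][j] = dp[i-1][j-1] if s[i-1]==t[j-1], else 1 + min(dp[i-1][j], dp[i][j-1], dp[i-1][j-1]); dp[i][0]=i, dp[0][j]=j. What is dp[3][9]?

   ''  j  c  i  f  e  c  d  d  k
''  0  1  2  3  4  5  6  7  8  9
 d  1  1  2  3  4  5  6  6  7  8
 d  2  2  2  3  4  5  6  6  6  7
 n  3  3  3  3  4  5  6  7  7  7
 g  4  4  4  4  4  5  6  7  8  8
 o  5  5  5  5  5  5  6  7  8  9
 e  6  6  6  6  6  5  6  7  8  9

7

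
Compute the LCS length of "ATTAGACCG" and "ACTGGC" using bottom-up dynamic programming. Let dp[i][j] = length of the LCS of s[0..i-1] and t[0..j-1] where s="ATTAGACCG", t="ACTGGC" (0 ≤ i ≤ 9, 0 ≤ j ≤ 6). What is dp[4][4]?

   ''  A  C  T  G  G  C
''  0  0  0  0  0  0  0
 A  0  1  1  1  1  1  1
 T  0  1  1  2  2  2  2
 T  0  1  1  2  2  2  2
 A  0  1  1  2  2  2  2
 G  0  1  1  2  3  3  3
 A  0  1  1  2  3  3  3
 C  0  1  2  2  3  3  4
 C  0  1  2  2  3  3  4
 G  0  1  2  2  3  4  4

2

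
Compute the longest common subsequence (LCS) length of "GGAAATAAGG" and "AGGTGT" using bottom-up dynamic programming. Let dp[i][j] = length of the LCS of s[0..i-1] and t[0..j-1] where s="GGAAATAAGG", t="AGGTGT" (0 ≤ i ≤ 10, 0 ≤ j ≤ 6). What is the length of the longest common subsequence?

4

   ''  A  G  G  T  G  T
''  0  0  0  0  0  0  0
 G  0  0  1  1  1  1  1
 G  0  0  1  2  2  2  2
 A  0  1  1  2  2  2  2
 A  0  1  1  2  2  2  2
 A  0  1  1  2  2  2  2
 T  0  1  1  2  3  3  3
 A  0  1  1  2  3  3  3
 A  0  1  1  2  3  3  3
 G  0  1  2  2  3  4  4
 G  0  1  2  3  3  4  4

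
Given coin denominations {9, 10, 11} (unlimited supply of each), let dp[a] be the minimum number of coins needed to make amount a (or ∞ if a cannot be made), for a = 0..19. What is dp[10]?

 a  0  1  2  3  4  5  6  7  8  9 10 11 12 13 14 15 16 17 18 19
dp  0  -  -  -  -  -  -  -  -  1  1  1  -  -  -  -  -  -  2  2
(- denotes ∞ / unreachable)

1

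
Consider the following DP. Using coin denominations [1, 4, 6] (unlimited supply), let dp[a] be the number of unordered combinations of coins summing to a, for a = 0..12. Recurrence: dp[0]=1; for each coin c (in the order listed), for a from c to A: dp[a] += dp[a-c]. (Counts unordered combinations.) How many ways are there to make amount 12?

after  coin     0     1     2     3     4     5     6     7     8     9    10    11    12
          1     1     1     1     1     1     1     1     1     1     1     1     1     1
          4     1     1     1     1     2     2     2     2     3     3     3     3     4
          6     1     1     1     1     2     2     3     3     4     4     5     5     7

7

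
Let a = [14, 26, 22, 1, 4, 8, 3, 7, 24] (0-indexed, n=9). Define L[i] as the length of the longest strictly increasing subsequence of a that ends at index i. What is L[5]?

   i    0    1    2    3    4    5    6    7    8
a[i]   14   26   22    1    4    8    3    7   24
L[i]    1    2    2    1    2    3    2    3    4

3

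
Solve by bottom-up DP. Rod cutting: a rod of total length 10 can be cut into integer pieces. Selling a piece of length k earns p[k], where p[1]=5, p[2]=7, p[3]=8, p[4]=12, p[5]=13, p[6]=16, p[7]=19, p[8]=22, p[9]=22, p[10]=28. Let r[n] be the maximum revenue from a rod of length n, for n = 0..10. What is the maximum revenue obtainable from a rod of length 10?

   n    0    1    2    3    4    5    6    7    8    9   10
r[n]    0    5   10   15   20   25   30   35   40   45   50

50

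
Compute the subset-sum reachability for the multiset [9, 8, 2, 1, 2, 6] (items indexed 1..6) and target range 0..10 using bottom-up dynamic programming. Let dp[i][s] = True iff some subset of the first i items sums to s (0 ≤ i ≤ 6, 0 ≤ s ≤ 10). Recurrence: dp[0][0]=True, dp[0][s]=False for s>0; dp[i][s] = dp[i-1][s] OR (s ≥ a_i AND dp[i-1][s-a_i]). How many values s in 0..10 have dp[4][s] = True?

7

i\s   0   1   2   3   4   5   6   7   8   9  10
  0   T   F   F   F   F   F   F   F   F   F   F
  1   T   F   F   F   F   F   F   F   F   T   F
  2   T   F   F   F   F   F   F   F   T   T   F
  3   T   F   T   F   F   F   F   F   T   T   T
  4   T   T   T   T   F   F   F   F   T   T   T
  5   T   T   T   T   T   T   F   F   T   T   T
  6   T   T   T   T   T   T   T   T   T   T   T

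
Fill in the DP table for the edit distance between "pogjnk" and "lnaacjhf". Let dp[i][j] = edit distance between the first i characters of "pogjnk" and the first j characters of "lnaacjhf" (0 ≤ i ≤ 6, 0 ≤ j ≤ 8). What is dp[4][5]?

   ''  l  n  a  a  c  j  h  f
''  0  1  2  3  4  5  6  7  8
 p  1  1  2  3  4  5  6  7  8
 o  2  2  2  3  4  5  6  7  8
 g  3  3  3  3  4  5  6  7  8
 j  4  4  4  4  4  5  5  6  7
 n  5  5  4  5  5  5  6  6  7
 k  6  6  5  5  6  6  6  7  7

5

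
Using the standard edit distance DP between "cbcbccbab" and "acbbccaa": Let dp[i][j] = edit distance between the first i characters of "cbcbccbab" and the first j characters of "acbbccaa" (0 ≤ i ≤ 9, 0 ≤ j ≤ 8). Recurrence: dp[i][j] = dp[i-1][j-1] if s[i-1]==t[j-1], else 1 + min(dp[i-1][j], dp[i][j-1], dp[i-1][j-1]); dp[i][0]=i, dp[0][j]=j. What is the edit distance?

4

   ''  a  c  b  b  c  c  a  a
''  0  1  2  3  4  5  6  7  8
 c  1  1  1  2  3  4  5  6  7
 b  2  2  2  1  2  3  4  5  6
 c  3  3  2  2  2  2  3  4  5
 b  4  4  3  2  2  3  3  4  5
 c  5  5  4  3  3  2  3  4  5
 c  6  6  5  4  4  3  2  3  4
 b  7  7  6  5  4  4  3  3  4
 a  8  7  7  6  5  5  4  3  3
 b  9  8  8  7  6  6  5  4  4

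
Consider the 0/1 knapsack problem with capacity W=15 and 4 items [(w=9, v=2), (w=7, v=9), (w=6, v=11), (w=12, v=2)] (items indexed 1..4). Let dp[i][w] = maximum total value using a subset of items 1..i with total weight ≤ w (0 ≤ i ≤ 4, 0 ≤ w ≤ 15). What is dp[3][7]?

i\w   0   1   2   3   4   5   6   7   8   9  10  11  12  13  14  15
  0   0   0   0   0   0   0   0   0   0   0   0   0   0   0   0   0
  1   0   0   0   0   0   0   0   0   0   2   2   2   2   2   2   2
  2   0   0   0   0   0   0   0   9   9   9   9   9   9   9   9   9
  3   0   0   0   0   0   0  11  11  11  11  11  11  11  20  20  20
  4   0   0   0   0   0   0  11  11  11  11  11  11  11  20  20  20

11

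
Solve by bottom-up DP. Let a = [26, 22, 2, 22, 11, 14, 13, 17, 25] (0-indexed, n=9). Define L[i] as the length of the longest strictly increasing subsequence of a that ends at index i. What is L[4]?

   i    0    1    2    3    4    5    6    7    8
a[i]   26   22    2   22   11   14   13   17   25
L[i]    1    1    1    2    2    3    3    4    5

2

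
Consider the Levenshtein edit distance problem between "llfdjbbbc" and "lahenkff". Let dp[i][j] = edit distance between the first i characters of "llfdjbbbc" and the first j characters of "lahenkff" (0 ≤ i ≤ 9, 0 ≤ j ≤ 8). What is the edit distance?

   ''  l  a  h  e  n  k  f  f
''  0  1  2  3  4  5  6  7  8
 l  1  0  1  2  3  4  5  6  7
 l  2  1  1  2  3  4  5  6  7
 f  3  2  2  2  3  4  5  5  6
 d  4  3  3  3  3  4  5  6  6
 j  5  4  4  4  4  4  5  6  7
 b  6  5  5  5  5  5  5  6  7
 b  7  6  6  6  6  6  6  6  7
 b  8  7  7  7  7  7  7  7  7
 c  9  8  8  8  8  8  8  8  8

8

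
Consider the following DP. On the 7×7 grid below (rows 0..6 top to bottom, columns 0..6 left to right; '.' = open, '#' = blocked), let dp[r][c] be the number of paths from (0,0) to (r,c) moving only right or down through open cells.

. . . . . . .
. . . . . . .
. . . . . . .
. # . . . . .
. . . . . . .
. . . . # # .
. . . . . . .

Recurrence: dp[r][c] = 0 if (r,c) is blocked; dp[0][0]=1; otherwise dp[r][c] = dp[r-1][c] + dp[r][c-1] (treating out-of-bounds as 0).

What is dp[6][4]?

44

r\c   0   1   2   3   4   5   6
  0   1   1   1   1   1   1   1
  1   1   2   3   4   5   6   7
  2   1   3   6  10  15  21  28
  3   1   0   6  16  31  52  80
  4   1   1   7  23  54 106 186
  5   1   2   9  32   0   0 186
  6   1   3  12  44  44  44 230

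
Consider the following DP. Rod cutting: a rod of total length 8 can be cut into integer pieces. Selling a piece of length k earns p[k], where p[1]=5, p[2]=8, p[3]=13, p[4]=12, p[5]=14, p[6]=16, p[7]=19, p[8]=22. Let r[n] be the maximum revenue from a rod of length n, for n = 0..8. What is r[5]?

   n    0    1    2    3    4    5    6    7    8
r[n]    0    5   10   15   20   25   30   35   40

25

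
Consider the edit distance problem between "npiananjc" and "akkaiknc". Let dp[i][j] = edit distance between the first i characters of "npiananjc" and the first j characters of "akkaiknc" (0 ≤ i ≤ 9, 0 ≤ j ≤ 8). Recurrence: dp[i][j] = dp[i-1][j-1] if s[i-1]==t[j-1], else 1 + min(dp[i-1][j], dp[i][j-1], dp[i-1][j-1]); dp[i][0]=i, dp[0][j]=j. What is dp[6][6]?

5

   ''  a  k  k  a  i  k  n  c
''  0  1  2  3  4  5  6  7  8
 n  1  1  2  3  4  5  6  6  7
 p  2  2  2  3  4  5  6  7  7
 i  3  3  3  3  4  4  5  6  7
 a  4  3  4  4  3  4  5  6  7
 n  5  4  4  5  4  4  5  5  6
 a  6  5  5  5  5  5  5  6  6
 n  7  6  6  6  6  6  6  5  6
 j  8  7  7  7  7  7  7  6  6
 c  9  8  8  8  8  8  8  7  6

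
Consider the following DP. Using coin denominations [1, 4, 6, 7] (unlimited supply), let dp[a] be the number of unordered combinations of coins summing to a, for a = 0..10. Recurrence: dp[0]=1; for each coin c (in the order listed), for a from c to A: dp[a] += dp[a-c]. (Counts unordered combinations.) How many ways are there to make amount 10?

6

after  coin     0     1     2     3     4     5     6     7     8     9    10
          1     1     1     1     1     1     1     1     1     1     1     1
          4     1     1     1     1     2     2     2     2     3     3     3
          6     1     1     1     1     2     2     3     3     4     4     5
          7     1     1     1     1     2     2     3     4     5     5     6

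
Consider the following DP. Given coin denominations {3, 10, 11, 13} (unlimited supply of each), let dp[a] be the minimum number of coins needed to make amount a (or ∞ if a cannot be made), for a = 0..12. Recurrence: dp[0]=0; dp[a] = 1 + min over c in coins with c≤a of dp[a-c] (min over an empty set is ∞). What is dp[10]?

1

 a  0  1  2  3  4  5  6  7  8  9 10 11 12
dp  0  -  -  1  -  -  2  -  -  3  1  1  4
(- denotes ∞ / unreachable)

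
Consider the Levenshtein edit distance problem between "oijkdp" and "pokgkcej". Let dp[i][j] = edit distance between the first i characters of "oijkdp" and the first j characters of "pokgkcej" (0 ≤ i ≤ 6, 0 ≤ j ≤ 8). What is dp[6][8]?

6

   ''  p  o  k  g  k  c  e  j
''  0  1  2  3  4  5  6  7  8
 o  1  1  1  2  3  4  5  6  7
 i  2  2  2  2  3  4  5  6  7
 j  3  3  3  3  3  4  5  6  6
 k  4  4  4  3  4  3  4  5  6
 d  5  5  5  4  4  4  4  5  6
 p  6  5  6  5  5  5  5  5  6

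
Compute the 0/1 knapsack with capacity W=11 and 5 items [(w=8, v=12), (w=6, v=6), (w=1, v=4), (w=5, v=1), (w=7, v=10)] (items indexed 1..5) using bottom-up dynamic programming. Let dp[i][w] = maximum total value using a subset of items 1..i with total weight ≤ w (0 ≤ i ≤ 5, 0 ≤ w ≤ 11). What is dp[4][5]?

i\w   0   1   2   3   4   5   6   7   8   9  10  11
  0   0   0   0   0   0   0   0   0   0   0   0   0
  1   0   0   0   0   0   0   0   0  12  12  12  12
  2   0   0   0   0   0   0   6   6  12  12  12  12
  3   0   4   4   4   4   4   6  10  12  16  16  16
  4   0   4   4   4   4   4   6  10  12  16  16  16
  5   0   4   4   4   4   4   6  10  14  16  16  16

4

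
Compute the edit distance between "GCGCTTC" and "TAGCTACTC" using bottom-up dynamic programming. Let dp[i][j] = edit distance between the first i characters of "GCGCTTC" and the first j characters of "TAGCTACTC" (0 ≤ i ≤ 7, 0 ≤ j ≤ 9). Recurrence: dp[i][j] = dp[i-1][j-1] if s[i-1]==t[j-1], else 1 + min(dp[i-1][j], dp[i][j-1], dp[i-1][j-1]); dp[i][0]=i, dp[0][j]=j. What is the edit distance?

4

   ''  T  A  G  C  T  A  C  T  C
''  0  1  2  3  4  5  6  7  8  9
 G  1  1  2  2  3  4  5  6  7  8
 C  2  2  2  3  2  3  4  5  6  7
 G  3  3  3  2  3  3  4  5  6  7
 C  4  4  4  3  2  3  4  4  5  6
 T  5  4  5  4  3  2  3  4  4  5
 T  6  5  5  5  4  3  3  4  4  5
 C  7  6  6  6  5  4  4  3  4  4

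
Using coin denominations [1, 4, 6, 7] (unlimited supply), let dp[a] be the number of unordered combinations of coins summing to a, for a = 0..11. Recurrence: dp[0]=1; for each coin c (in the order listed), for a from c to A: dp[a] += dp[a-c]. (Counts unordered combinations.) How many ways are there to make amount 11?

after  coin     0     1     2     3     4     5     6     7     8     9    10    11
          1     1     1     1     1     1     1     1     1     1     1     1     1
          4     1     1     1     1     2     2     2     2     3     3     3     3
          6     1     1     1     1     2     2     3     3     4     4     5     5
          7     1     1     1     1     2     2     3     4     5     5     6     7

7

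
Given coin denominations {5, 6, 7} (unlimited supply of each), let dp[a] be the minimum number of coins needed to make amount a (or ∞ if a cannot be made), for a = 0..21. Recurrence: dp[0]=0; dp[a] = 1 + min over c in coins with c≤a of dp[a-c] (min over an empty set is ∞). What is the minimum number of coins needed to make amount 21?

 a  0  1  2  3  4  5  6  7  8  9 10 11 12 13 14 15 16 17 18 19 20 21
dp  0  -  -  -  -  1  1  1  -  -  2  2  2  2  2  3  3  3  3  3  3  3
(- denotes ∞ / unreachable)

3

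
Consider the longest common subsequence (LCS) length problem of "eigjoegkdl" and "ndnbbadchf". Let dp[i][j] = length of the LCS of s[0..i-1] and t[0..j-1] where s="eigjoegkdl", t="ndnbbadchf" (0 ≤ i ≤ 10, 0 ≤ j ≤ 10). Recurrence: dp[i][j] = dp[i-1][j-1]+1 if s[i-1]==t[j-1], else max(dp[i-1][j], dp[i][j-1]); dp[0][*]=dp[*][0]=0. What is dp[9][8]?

   ''  n  d  n  b  b  a  d  c  h  f
''  0  0  0  0  0  0  0  0  0  0  0
 e  0  0  0  0  0  0  0  0  0  0  0
 i  0  0  0  0  0  0  0  0  0  0  0
 g  0  0  0  0  0  0  0  0  0  0  0
 j  0  0  0  0  0  0  0  0  0  0  0
 o  0  0  0  0  0  0  0  0  0  0  0
 e  0  0  0  0  0  0  0  0  0  0  0
 g  0  0  0  0  0  0  0  0  0  0  0
 k  0  0  0  0  0  0  0  0  0  0  0
 d  0  0  1  1  1  1  1  1  1  1  1
 l  0  0  1  1  1  1  1  1  1  1  1

1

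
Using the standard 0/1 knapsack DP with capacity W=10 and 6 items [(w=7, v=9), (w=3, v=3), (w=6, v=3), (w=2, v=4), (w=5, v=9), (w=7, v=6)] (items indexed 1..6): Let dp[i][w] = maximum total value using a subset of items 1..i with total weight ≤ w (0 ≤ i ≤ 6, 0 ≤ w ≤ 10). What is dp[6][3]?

4

i\w   0   1   2   3   4   5   6   7   8   9  10
  0   0   0   0   0   0   0   0   0   0   0   0
  1   0   0   0   0   0   0   0   9   9   9   9
  2   0   0   0   3   3   3   3   9   9   9  12
  3   0   0   0   3   3   3   3   9   9   9  12
  4   0   0   4   4   4   7   7   9   9  13  13
  5   0   0   4   4   4   9   9  13  13  13  16
  6   0   0   4   4   4   9   9  13  13  13  16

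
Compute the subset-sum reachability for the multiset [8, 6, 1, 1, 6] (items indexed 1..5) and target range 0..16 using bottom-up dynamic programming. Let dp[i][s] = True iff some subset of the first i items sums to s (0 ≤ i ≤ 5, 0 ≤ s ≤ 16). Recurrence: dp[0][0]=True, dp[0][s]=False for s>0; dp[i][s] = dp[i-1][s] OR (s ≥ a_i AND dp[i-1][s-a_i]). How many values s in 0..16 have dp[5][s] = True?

13

i\s   0   1   2   3   4   5   6   7   8   9  10  11  12  13  14  15  16
  0   T   F   F   F   F   F   F   F   F   F   F   F   F   F   F   F   F
  1   T   F   F   F   F   F   F   F   T   F   F   F   F   F   F   F   F
  2   T   F   F   F   F   F   T   F   T   F   F   F   F   F   T   F   F
  3   T   T   F   F   F   F   T   T   T   T   F   F   F   F   T   T   F
  4   T   T   T   F   F   F   T   T   T   T   T   F   F   F   T   T   T
  5   T   T   T   F   F   F   T   T   T   T   T   F   T   T   T   T   T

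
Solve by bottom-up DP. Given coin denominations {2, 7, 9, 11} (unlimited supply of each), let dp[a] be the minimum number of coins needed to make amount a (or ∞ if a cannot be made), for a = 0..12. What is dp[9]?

1

 a  0  1  2  3  4  5  6  7  8  9 10 11 12
dp  0  -  1  -  2  -  3  1  4  1  5  1  6
(- denotes ∞ / unreachable)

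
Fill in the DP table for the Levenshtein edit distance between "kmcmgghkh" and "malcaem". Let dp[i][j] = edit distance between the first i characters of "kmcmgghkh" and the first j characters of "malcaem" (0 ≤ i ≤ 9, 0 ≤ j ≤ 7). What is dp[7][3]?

   ''  m  a  l  c  a  e  m
''  0  1  2  3  4  5  6  7
 k  1  1  2  3  4  5  6  7
 m  2  1  2  3  4  5  6  6
 c  3  2  2  3  3  4  5  6
 m  4  3  3  3  4  4  5  5
 g  5  4  4  4  4  5  5  6
 g  6  5  5  5  5  5  6  6
 h  7  6  6  6  6  6  6  7
 k  8  7  7  7  7  7  7  7
 h  9  8  8  8  8  8  8  8

6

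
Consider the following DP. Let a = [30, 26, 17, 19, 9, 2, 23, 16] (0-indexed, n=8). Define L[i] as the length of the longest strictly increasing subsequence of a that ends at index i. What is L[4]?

1

   i    0    1    2    3    4    5    6    7
a[i]   30   26   17   19    9    2   23   16
L[i]    1    1    1    2    1    1    3    2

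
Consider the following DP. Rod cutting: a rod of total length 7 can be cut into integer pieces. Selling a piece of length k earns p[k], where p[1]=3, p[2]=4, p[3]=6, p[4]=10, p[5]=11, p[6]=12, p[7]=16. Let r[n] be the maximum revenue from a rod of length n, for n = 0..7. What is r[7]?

21

   n    0    1    2    3    4    5    6    7
r[n]    0    3    6    9   12   15   18   21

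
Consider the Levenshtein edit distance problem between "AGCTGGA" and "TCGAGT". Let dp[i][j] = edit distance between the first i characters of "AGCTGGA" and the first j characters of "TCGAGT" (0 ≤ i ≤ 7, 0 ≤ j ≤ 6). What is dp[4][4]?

   ''  T  C  G  A  G  T
''  0  1  2  3  4  5  6
 A  1  1  2  3  3  4  5
 G  2  2  2  2  3  3  4
 C  3  3  2  3  3  4  4
 T  4  3  3  3  4  4  4
 G  5  4  4  3  4  4  5
 G  6  5  5  4  4  4  5
 A  7  6  6  5  4  5  5

4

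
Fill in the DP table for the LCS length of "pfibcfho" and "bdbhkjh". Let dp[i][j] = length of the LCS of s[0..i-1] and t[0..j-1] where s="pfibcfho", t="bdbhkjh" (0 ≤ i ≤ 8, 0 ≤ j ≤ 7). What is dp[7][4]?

2

   ''  b  d  b  h  k  j  h
''  0  0  0  0  0  0  0  0
 p  0  0  0  0  0  0  0  0
 f  0  0  0  0  0  0  0  0
 i  0  0  0  0  0  0  0  0
 b  0  1  1  1  1  1  1  1
 c  0  1  1  1  1  1  1  1
 f  0  1  1  1  1  1  1  1
 h  0  1  1  1  2  2  2  2
 o  0  1  1  1  2  2  2  2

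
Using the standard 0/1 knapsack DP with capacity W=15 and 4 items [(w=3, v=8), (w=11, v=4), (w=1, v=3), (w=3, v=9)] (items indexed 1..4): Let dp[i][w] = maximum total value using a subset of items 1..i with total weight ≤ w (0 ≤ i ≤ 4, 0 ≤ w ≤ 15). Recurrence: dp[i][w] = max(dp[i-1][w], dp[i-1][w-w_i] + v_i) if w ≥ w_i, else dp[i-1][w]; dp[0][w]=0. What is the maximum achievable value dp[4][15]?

i\w   0   1   2   3   4   5   6   7   8   9  10  11  12  13  14  15
  0   0   0   0   0   0   0   0   0   0   0   0   0   0   0   0   0
  1   0   0   0   8   8   8   8   8   8   8   8   8   8   8   8   8
  2   0   0   0   8   8   8   8   8   8   8   8   8   8   8  12  12
  3   0   3   3   8  11  11  11  11  11  11  11  11  11  11  12  15
  4   0   3   3   9  12  12  17  20  20  20  20  20  20  20  20  20

20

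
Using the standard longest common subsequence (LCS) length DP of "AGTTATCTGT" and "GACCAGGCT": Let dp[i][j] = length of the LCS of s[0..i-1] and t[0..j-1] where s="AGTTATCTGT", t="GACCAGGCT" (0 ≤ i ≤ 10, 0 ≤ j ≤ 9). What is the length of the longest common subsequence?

   ''  G  A  C  C  A  G  G  C  T
''  0  0  0  0  0  0  0  0  0  0
 A  0  0  1  1  1  1  1  1  1  1
 G  0  1  1  1  1  1  2  2  2  2
 T  0  1  1  1  1  1  2  2  2  3
 T  0  1  1  1  1  1  2  2  2  3
 A  0  1  2  2  2  2  2  2  2  3
 T  0  1  2  2  2  2  2  2  2  3
 C  0  1  2  3  3  3  3  3  3  3
 T  0  1  2  3  3  3  3  3  3  4
 G  0  1  2  3  3  3  4  4  4  4
 T  0  1  2  3  3  3  4  4  4  5

5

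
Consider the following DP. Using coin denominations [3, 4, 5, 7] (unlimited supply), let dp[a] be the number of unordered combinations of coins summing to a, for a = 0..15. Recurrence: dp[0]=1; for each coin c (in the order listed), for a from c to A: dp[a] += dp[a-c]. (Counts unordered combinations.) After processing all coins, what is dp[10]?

3

after  coin     0     1     2     3     4     5     6     7     8     9    10    11    12    13    14    15
          3     1     0     0     1     0     0     1     0     0     1     0     0     1     0     0     1
          4     1     0     0     1     1     0     1     1     1     1     1     1     2     1     1     2
          5     1     0     0     1     1     1     1     1     2     2     2     2     3     3     3     4
          7     1     0     0     1     1     1     1     2     2     2     3     3     4     4     5     6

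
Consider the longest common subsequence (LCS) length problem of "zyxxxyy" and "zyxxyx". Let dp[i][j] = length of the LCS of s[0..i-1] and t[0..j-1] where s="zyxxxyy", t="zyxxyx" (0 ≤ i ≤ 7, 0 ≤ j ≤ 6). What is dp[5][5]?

4

   ''  z  y  x  x  y  x
''  0  0  0  0  0  0  0
 z  0  1  1  1  1  1  1
 y  0  1  2  2  2  2  2
 x  0  1  2  3  3  3  3
 x  0  1  2  3  4  4  4
 x  0  1  2  3  4  4  5
 y  0  1  2  3  4  5  5
 y  0  1  2  3  4  5  5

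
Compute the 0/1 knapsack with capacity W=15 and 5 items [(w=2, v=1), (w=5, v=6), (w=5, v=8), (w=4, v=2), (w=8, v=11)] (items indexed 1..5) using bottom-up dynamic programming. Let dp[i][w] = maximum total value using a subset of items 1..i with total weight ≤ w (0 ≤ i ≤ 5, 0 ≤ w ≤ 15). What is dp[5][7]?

9

i\w   0   1   2   3   4   5   6   7   8   9  10  11  12  13  14  15
  0   0   0   0   0   0   0   0   0   0   0   0   0   0   0   0   0
  1   0   0   1   1   1   1   1   1   1   1   1   1   1   1   1   1
  2   0   0   1   1   1   6   6   7   7   7   7   7   7   7   7   7
  3   0   0   1   1   1   8   8   9   9   9  14  14  15  15  15  15
  4   0   0   1   1   2   8   8   9   9  10  14  14  15  15  16  16
  5   0   0   1   1   2   8   8   9  11  11  14  14  15  19  19  20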